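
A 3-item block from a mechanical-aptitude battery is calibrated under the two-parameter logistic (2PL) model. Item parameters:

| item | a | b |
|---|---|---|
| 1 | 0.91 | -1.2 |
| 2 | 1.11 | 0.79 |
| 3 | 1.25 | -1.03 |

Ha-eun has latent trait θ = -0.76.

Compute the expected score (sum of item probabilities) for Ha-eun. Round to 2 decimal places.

P(θ) = 1 / (1 + exp(−a(θ − b)))
P_1 = 1/(1+e^{-0.4004}) = 0.5988
P_2 = 1/(1+e^{1.7205}) = 0.1518
P_3 = 1/(1+e^{-0.3375}) = 0.5836
E[score] = 0.5988 + 0.1518 + 0.5836 = 1.3342

1.33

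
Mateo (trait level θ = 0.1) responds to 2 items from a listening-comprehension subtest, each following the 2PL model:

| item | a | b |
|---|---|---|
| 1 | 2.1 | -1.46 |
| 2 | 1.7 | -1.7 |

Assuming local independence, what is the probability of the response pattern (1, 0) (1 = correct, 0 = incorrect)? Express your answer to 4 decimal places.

0.0432

P(θ) = 1 / (1 + exp(−a(θ − b)))
P_1 = 1/(1+e^{-3.2760}) = 0.9636
P_2 = 1/(1+e^{-3.0600}) = 0.9552
L = P_1 × (1−P_2) = 0.9636 × 0.0448 = 0.04316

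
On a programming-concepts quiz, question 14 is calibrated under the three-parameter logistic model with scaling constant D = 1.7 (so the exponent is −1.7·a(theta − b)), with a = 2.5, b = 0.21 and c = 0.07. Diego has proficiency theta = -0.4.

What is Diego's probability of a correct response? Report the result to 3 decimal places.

P(theta) = c + (1 − c) · 1 / (1 + exp(−D·a(theta − b)))
Exponent: 1.7 × 2.5 × (-0.4 − 0.21) = -2.5925
1/(1 + e^{2.5925}) = 0.0696
P = 0.07 + 0.93 × 0.0696 = 0.1347

0.135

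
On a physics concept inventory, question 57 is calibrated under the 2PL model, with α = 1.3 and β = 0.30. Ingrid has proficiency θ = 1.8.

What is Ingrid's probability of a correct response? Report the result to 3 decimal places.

0.875

P(θ) = 1 / (1 + exp(−α(θ − β)))
Exponent: 1.3 × (1.8 − 0.30) = 1.9500
1/(1 + e^{-1.9500}) = 0.8754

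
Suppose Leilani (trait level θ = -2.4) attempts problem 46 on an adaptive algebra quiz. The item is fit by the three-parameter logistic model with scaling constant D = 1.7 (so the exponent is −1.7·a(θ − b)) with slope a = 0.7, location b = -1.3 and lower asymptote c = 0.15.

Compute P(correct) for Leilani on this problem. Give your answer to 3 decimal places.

0.331

P(θ) = c + (1 − c) · 1 / (1 + exp(−D·a(θ − b)))
Exponent: 1.7 × 0.7 × (-2.4 − (-1.3)) = -1.3090
1/(1 + e^{1.3090}) = 0.2127
P = 0.15 + 0.85 × 0.2127 = 0.3308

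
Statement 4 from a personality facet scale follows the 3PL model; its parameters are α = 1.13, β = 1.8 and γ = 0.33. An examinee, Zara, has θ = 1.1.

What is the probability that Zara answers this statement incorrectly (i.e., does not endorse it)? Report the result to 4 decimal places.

0.4610

P(θ) = γ + (1 − γ) · 1 / (1 + exp(−α(θ − β)))
Exponent: 1.13 × (1.1 − 1.8) = -0.7910
1/(1 + e^{0.7910}) = 0.3120
P = 0.33 + 0.67 × 0.3120 = 0.5390
P(incorrect) = 1 − 0.5390 = 0.4610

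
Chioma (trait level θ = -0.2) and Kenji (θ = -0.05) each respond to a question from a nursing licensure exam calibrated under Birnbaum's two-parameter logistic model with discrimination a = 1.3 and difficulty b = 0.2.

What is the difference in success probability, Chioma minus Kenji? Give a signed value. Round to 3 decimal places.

P(θ) = 1 / (1 + exp(−a(θ − b)))
P(Chioma) = 0.3729  [exponent -0.5200]
P(Kenji) = 0.4195  [exponent -0.3250]
Difference = 0.3729 − 0.4195 = -0.0466

-0.047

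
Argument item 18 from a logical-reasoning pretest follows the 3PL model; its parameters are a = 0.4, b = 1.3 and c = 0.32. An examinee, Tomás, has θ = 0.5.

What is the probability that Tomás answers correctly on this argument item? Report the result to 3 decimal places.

0.606

P(θ) = c + (1 − c) · 1 / (1 + exp(−a(θ − b)))
Exponent: 0.4 × (0.5 − 1.3) = -0.3200
1/(1 + e^{0.3200}) = 0.4207
P = 0.32 + 0.68 × 0.4207 = 0.6061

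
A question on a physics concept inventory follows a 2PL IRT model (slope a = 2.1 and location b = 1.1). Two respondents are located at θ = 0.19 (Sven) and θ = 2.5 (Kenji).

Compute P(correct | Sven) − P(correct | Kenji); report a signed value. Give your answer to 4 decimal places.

P(θ) = 1 / (1 + exp(−a(θ − b)))
P(Sven) = 0.1289  [exponent -1.9110]
P(Kenji) = 0.9498  [exponent 2.9400]
Difference = 0.1289 − 0.9498 = -0.8209

-0.8209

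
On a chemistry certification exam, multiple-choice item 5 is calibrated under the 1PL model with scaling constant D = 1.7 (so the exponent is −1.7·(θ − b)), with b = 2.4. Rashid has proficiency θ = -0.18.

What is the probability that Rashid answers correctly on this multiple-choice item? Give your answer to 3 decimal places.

P(θ) = 1 / (1 + exp(−D·(θ − b)))
Exponent: 1.7 × (-0.18 − 2.4) = -4.3860
1/(1 + e^{4.3860}) = 0.0123
P = 0.0123

0.012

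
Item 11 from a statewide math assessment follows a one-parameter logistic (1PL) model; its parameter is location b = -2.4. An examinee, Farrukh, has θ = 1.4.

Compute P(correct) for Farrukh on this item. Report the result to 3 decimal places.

P(θ) = 1 / (1 + exp(−(θ − b)))
Exponent: (1.4 − (-2.4)) = 3.8000
1/(1 + e^{-3.8000}) = 0.9781
P = 0.9781

0.978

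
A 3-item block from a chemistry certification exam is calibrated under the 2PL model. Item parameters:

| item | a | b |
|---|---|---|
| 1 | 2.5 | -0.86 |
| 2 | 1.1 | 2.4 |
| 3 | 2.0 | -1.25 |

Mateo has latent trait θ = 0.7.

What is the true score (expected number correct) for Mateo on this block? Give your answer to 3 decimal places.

P(θ) = 1 / (1 + exp(−a(θ − b)))
P_1 = 1/(1+e^{-3.9000}) = 0.9802
P_2 = 1/(1+e^{1.8700}) = 0.1335
P_3 = 1/(1+e^{-3.9000}) = 0.9802
E[score] = 0.9802 + 0.1335 + 0.9802 = 2.0939

2.094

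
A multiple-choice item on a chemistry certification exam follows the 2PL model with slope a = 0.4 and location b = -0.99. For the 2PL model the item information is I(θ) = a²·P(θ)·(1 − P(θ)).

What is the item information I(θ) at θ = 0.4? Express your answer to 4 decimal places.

0.0371

P = 1/(1+e^{-0.5560}) = 0.6355
P(1−P) = 0.6355 × 0.3645 = 0.2316
I = a² × P(1−P) = 0.4² × 0.2316 = 0.03706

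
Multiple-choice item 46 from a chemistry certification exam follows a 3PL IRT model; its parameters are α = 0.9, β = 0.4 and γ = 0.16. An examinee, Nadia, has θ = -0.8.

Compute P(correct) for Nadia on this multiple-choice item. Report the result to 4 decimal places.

0.3729

P(θ) = γ + (1 − γ) · 1 / (1 + exp(−α(θ − β)))
Exponent: 0.9 × (-0.8 − 0.4) = -1.0800
1/(1 + e^{1.0800}) = 0.2535
P = 0.16 + 0.84 × 0.2535 = 0.3729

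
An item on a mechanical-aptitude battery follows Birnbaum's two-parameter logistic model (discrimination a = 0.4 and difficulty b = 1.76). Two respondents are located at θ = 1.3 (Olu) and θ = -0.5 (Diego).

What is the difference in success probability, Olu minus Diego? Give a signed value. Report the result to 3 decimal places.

0.166

P(θ) = 1 / (1 + exp(−a(θ − b)))
P(Olu) = 0.4541  [exponent -0.1840]
P(Diego) = 0.2882  [exponent -0.9040]
Difference = 0.4541 − 0.2882 = 0.1659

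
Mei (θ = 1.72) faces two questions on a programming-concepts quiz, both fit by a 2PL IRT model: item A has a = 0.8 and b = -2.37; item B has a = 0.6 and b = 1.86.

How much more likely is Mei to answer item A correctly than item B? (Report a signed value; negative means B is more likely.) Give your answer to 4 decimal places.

0.4844

P(θ) = 1 / (1 + exp(−a(θ − b)))
P_A = 0.9635
P_B = 0.4790
P_A − P_B = 0.4844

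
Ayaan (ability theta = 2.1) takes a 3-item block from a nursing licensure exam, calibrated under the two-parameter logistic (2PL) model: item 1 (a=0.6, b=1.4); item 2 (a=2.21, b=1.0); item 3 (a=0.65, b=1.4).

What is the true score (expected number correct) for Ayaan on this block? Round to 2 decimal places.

2.13

P(theta) = 1 / (1 + exp(−a(theta − b)))
P_1 = 1/(1+e^{-0.4200}) = 0.6035
P_2 = 1/(1+e^{-2.4310}) = 0.9192
P_3 = 1/(1+e^{-0.4550}) = 0.6118
E[score] = 0.6035 + 0.9192 + 0.6118 = 2.1345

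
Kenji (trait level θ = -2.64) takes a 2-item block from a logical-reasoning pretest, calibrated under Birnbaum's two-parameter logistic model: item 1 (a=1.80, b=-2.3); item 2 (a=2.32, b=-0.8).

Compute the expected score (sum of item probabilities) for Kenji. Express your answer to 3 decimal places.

P(θ) = 1 / (1 + exp(−a(θ − b)))
P_1 = 1/(1+e^{0.6120}) = 0.3516
P_2 = 1/(1+e^{4.2688}) = 0.0138
E[score] = 0.3516 + 0.0138 = 0.3654

0.365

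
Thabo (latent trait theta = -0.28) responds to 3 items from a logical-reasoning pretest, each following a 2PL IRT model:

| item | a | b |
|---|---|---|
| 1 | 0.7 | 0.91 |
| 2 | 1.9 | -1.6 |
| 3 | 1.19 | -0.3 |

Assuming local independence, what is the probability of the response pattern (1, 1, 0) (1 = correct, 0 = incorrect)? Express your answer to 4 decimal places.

0.1384

P(theta) = 1 / (1 + exp(−a(theta − b)))
P_1 = 1/(1+e^{0.8330}) = 0.3030
P_2 = 1/(1+e^{-2.5080}) = 0.9247
P_3 = 1/(1+e^{-0.0238}) = 0.5059
L = P_1 × P_2 × (1−P_3) = 0.3030 × 0.9247 × 0.4941 = 0.13843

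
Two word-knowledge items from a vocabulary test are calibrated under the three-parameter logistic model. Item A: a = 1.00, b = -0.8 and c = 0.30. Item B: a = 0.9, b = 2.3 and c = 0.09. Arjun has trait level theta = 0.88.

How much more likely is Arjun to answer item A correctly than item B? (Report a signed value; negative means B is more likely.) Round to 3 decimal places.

0.602

P(theta) = c + (1 − c) · 1 / (1 + exp(−a(theta − b)))
P_A = 0.8900
P_B = 0.2883
P_A − P_B = 0.6018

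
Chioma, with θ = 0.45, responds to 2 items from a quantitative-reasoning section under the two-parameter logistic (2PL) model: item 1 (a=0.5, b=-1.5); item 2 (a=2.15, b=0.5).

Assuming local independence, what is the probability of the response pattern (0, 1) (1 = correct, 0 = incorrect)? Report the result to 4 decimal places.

0.1296

P(θ) = 1 / (1 + exp(−a(θ − b)))
P_1 = 1/(1+e^{-0.9750}) = 0.7261
P_2 = 1/(1+e^{0.1075}) = 0.4732
L = (1−P_1) × P_2 = 0.2739 × 0.4732 = 0.12959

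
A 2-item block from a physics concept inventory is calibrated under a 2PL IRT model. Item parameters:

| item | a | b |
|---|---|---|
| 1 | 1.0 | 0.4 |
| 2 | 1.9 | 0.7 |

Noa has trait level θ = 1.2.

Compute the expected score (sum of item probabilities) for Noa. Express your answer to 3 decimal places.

P(θ) = 1 / (1 + exp(−a(θ − b)))
P_1 = 1/(1+e^{-0.8000}) = 0.6900
P_2 = 1/(1+e^{-0.9500}) = 0.7211
E[score] = 0.6900 + 0.7211 = 1.4111

1.411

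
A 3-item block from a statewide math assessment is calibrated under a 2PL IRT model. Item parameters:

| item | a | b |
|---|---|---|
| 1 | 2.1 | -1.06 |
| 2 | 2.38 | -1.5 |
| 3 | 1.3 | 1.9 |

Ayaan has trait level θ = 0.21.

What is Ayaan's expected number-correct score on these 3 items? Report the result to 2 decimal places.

2.02

P(θ) = 1 / (1 + exp(−a(θ − b)))
P_1 = 1/(1+e^{-2.6670}) = 0.9351
P_2 = 1/(1+e^{-4.0698}) = 0.9832
P_3 = 1/(1+e^{2.1970}) = 0.1000
E[score] = 0.9351 + 0.9832 + 0.1000 = 2.0183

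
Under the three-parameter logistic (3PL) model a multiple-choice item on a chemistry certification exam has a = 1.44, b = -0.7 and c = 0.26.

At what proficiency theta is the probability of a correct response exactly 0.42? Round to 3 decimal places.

-1.594

P(theta) = c + (1 − c) · 1 / (1 + exp(−a(theta − b)))
Remove guessing floor: (0.42 − 0.26)/(1 − 0.26) = 0.2162
logit = ln(0.2162/0.7838) = -1.2879
theta = b + logit/(a) = -0.7 + (-1.2879)/1.4400 = -1.5943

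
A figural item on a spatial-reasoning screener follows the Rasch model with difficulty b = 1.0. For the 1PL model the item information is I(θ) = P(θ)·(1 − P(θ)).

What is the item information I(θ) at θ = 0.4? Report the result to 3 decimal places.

P = 1/(1+e^{0.6000}) = 0.3543
P(1−P) = 0.3543 × 0.6457 = 0.2288
I = P(1−P) = 0.22878

0.229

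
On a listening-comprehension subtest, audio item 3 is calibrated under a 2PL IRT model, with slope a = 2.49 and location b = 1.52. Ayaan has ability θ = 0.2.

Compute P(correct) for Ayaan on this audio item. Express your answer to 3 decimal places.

0.036

P(θ) = 1 / (1 + exp(−a(θ − b)))
Exponent: 2.49 × (0.2 − 1.52) = -3.2868
1/(1 + e^{3.2868}) = 0.0360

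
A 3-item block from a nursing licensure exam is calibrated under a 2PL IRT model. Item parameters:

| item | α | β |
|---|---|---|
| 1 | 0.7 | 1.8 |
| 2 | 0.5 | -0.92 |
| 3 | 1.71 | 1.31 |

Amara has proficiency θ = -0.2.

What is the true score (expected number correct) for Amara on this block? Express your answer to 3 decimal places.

0.857

P(θ) = 1 / (1 + exp(−α(θ − β)))
P_1 = 1/(1+e^{1.4000}) = 0.1978
P_2 = 1/(1+e^{-0.3600}) = 0.5890
P_3 = 1/(1+e^{2.5821}) = 0.0703
E[score] = 0.1978 + 0.5890 + 0.0703 = 0.8572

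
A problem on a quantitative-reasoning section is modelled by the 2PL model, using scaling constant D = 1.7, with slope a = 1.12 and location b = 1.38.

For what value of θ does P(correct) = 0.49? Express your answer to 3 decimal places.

1.359

P(θ) = 1 / (1 + exp(−D·a(θ − b)))
logit = ln(0.4900/0.5100) = -0.0400
θ = b + logit/(1.7·a) = 1.38 + (-0.0400)/1.9040 = 1.3590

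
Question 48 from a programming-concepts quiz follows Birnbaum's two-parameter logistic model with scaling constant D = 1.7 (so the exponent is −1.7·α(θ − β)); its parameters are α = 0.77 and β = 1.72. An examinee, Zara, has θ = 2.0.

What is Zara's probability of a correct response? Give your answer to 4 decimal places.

P(θ) = 1 / (1 + exp(−D·α(θ − β)))
Exponent: 1.7 × 0.77 × (2.0 − 1.72) = 0.3665
1/(1 + e^{-0.3665}) = 0.5906
P = 0.5906

0.5906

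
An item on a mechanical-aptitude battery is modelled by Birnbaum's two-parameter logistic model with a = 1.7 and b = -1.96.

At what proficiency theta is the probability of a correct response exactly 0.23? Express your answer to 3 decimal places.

P(theta) = 1 / (1 + exp(−a(theta − b)))
logit = ln(0.2300/0.7700) = -1.2083
theta = b + logit/(a) = -1.96 + (-1.2083)/1.7000 = -2.6708

-2.671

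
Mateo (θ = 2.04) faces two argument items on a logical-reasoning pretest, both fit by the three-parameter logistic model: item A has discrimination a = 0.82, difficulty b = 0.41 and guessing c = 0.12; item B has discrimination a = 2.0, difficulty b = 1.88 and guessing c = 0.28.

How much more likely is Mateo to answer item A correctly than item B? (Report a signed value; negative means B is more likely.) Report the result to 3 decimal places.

0.120

P(θ) = c + (1 − c) · 1 / (1 + exp(−a(θ − b)))
P_A = 0.8169
P_B = 0.6971
P_A − P_B = 0.1198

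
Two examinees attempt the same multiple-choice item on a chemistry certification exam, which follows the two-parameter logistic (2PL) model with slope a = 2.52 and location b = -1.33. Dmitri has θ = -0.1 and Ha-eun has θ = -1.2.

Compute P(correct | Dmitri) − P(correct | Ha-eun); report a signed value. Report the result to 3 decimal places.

P(θ) = 1 / (1 + exp(−a(θ − b)))
P(Dmitri) = 0.9569  [exponent 3.0996]
P(Ha-eun) = 0.5812  [exponent 0.3276]
Difference = 0.9569 − 0.5812 = 0.3757

0.376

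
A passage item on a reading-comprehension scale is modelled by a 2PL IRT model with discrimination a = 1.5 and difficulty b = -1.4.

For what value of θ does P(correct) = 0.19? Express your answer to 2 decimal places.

-2.37

P(θ) = 1 / (1 + exp(−a(θ − b)))
logit = ln(0.1900/0.8100) = -1.4500
θ = b + logit/(a) = -1.4 + (-1.4500)/1.5000 = -2.3667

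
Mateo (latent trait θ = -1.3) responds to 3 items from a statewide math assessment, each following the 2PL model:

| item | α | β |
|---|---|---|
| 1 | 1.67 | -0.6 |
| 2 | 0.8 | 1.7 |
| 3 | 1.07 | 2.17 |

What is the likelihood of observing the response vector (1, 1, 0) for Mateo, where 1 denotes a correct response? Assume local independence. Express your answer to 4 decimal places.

P(θ) = 1 / (1 + exp(−α(θ − β)))
P_1 = 1/(1+e^{1.1690}) = 0.2370
P_2 = 1/(1+e^{2.4000}) = 0.0832
P_3 = 1/(1+e^{3.7129}) = 0.0238
L = P_1 × P_2 × (1−P_3) = 0.2370 × 0.0832 × 0.9762 = 0.01925

0.0192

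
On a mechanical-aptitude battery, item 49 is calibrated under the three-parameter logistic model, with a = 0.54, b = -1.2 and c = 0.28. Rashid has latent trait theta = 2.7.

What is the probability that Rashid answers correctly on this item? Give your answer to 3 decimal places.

0.922

P(theta) = c + (1 − c) · 1 / (1 + exp(−a(theta − b)))
Exponent: 0.54 × (2.7 − (-1.2)) = 2.1060
1/(1 + e^{-2.1060}) = 0.8915
P = 0.28 + 0.72 × 0.8915 = 0.9219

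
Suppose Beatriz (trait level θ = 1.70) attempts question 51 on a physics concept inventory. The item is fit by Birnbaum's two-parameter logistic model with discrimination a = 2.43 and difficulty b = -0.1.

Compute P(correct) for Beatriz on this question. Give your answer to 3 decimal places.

P(θ) = 1 / (1 + exp(−a(θ − b)))
Exponent: 2.43 × (1.70 − (-0.1)) = 4.3740
1/(1 + e^{-4.3740}) = 0.9876

0.988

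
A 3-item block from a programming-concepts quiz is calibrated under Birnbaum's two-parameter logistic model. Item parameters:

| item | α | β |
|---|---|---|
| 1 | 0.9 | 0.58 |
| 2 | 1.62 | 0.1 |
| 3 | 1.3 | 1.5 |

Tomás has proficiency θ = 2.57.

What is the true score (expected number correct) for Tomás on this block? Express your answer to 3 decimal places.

2.640

P(θ) = 1 / (1 + exp(−α(θ − β)))
P_1 = 1/(1+e^{-1.7910}) = 0.8570
P_2 = 1/(1+e^{-4.0014}) = 0.9820
P_3 = 1/(1+e^{-1.3910}) = 0.8008
E[score] = 0.8570 + 0.9820 + 0.8008 = 2.6398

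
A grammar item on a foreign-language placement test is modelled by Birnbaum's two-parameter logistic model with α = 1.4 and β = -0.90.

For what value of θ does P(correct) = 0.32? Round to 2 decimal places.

P(θ) = 1 / (1 + exp(−α(θ − β)))
logit = ln(0.3200/0.6800) = -0.7538
θ = β + logit/(α) = -0.90 + (-0.7538)/1.4000 = -1.4384

-1.44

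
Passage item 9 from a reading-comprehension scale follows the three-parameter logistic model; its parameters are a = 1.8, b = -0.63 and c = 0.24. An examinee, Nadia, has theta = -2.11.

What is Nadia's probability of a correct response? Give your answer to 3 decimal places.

P(theta) = c + (1 − c) · 1 / (1 + exp(−a(theta − b)))
Exponent: 1.8 × (-2.11 − (-0.63)) = -2.6640
1/(1 + e^{2.6640}) = 0.0651
P = 0.24 + 0.76 × 0.0651 = 0.2895

0.289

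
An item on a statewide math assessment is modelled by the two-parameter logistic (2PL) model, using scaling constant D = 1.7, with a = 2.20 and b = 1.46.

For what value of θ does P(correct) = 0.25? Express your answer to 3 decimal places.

P(θ) = 1 / (1 + exp(−D·a(θ − b)))
logit = ln(0.2500/0.7500) = -1.0986
θ = b + logit/(1.7·a) = 1.46 + (-1.0986)/3.7400 = 1.1663

1.166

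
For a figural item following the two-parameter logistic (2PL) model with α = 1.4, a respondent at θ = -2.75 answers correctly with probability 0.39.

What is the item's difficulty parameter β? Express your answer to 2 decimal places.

P(θ) = 1 / (1 + exp(−α(θ − β)))
logit(0.39) = ln(0.39/0.61) = -0.4473
β = θ − logit/(α) = -2.75 − (-0.4473)/1.4000 = -2.4305

-2.43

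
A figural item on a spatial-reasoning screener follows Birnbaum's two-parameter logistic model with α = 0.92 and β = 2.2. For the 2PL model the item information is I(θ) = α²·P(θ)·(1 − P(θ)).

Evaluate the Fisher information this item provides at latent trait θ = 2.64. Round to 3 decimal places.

P = 1/(1+e^{-0.4048}) = 0.5998
P(1−P) = 0.5998 × 0.4002 = 0.2400
I = α² × P(1−P) = 0.92² × 0.2400 = 0.20316

0.203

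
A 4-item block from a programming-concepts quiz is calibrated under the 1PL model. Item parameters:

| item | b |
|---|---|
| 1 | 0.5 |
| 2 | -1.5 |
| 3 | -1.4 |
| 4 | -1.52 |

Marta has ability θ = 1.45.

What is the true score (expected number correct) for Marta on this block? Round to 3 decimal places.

3.568

P(θ) = 1 / (1 + exp(−(θ − b)))
P_1 = 1/(1+e^{-0.9500}) = 0.7211
P_2 = 1/(1+e^{-2.9500}) = 0.9503
P_3 = 1/(1+e^{-2.8500}) = 0.9453
P_4 = 1/(1+e^{-2.9700}) = 0.9512
E[score] = 0.7211 + 0.9503 + 0.9453 + 0.9512 = 3.5679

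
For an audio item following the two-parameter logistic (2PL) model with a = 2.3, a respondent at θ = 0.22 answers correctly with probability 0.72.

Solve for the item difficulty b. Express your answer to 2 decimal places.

-0.19

P(θ) = 1 / (1 + exp(−a(θ − b)))
logit(0.72) = ln(0.72/0.28) = 0.9445
b = θ − logit/(a) = 0.22 − 0.9445/2.3000 = -0.1906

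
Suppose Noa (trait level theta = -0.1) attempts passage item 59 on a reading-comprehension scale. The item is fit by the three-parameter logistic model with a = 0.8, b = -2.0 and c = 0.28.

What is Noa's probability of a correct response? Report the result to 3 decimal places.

0.871

P(theta) = c + (1 − c) · 1 / (1 + exp(−a(theta − b)))
Exponent: 0.8 × (-0.1 − (-2.0)) = 1.5200
1/(1 + e^{-1.5200}) = 0.8205
P = 0.28 + 0.72 × 0.8205 = 0.8708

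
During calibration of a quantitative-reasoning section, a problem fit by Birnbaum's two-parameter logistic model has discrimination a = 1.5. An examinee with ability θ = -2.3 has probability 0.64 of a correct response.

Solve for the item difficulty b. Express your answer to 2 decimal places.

P(θ) = 1 / (1 + exp(−a(θ − b)))
logit(0.64) = ln(0.64/0.36) = 0.5754
b = θ − logit/(a) = -2.3 − 0.5754/1.5000 = -2.6836

-2.68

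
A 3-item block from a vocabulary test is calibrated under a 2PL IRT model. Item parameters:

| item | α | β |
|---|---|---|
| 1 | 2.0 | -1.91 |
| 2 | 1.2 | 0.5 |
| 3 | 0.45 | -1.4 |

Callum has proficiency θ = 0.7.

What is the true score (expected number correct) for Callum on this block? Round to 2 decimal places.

P(θ) = 1 / (1 + exp(−α(θ − β)))
P_1 = 1/(1+e^{-5.2200}) = 0.9946
P_2 = 1/(1+e^{-0.2400}) = 0.5597
P_3 = 1/(1+e^{-0.9450}) = 0.7201
E[score] = 0.9946 + 0.5597 + 0.7201 = 2.2744

2.27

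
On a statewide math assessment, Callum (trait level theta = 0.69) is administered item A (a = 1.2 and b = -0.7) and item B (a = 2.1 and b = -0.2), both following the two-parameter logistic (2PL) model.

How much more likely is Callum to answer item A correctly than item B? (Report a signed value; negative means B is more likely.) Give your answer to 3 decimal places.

P(theta) = 1 / (1 + exp(−a(theta − b)))
P_A = 0.8413
P_B = 0.8663
P_A − P_B = -0.0250

-0.025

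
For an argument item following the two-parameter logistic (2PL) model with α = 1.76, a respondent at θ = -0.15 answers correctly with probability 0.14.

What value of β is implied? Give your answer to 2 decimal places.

0.88

P(θ) = 1 / (1 + exp(−α(θ − β)))
logit(0.14) = ln(0.14/0.86) = -1.8153
β = θ − logit/(α) = -0.15 − (-1.8153)/1.7600 = 0.8814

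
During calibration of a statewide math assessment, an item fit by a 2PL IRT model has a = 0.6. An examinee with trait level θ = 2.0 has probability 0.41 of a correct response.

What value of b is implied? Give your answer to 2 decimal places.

2.61

P(θ) = 1 / (1 + exp(−a(θ − b)))
logit(0.41) = ln(0.41/0.59) = -0.3640
b = θ − logit/(a) = 2.0 − (-0.3640)/0.6000 = 2.6066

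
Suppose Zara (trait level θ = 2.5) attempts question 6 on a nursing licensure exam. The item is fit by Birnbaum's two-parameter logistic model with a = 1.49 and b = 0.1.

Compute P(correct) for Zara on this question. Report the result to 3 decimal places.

P(θ) = 1 / (1 + exp(−a(θ − b)))
Exponent: 1.49 × (2.5 − 0.1) = 3.5760
1/(1 + e^{-3.5760}) = 0.9728

0.973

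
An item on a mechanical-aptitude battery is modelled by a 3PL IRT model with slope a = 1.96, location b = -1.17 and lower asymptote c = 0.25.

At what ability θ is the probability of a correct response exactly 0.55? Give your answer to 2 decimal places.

P(θ) = c + (1 − c) · 1 / (1 + exp(−a(θ − b)))
Remove guessing floor: (0.55 − 0.25)/(1 − 0.25) = 0.4000
logit = ln(0.4000/0.6000) = -0.4055
θ = b + logit/(a) = -1.17 + (-0.4055)/1.9600 = -1.3769

-1.38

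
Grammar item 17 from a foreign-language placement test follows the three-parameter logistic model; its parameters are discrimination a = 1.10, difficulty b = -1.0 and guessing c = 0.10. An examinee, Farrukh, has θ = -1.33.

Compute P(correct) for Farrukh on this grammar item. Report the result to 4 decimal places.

P(θ) = c + (1 − c) · 1 / (1 + exp(−a(θ − b)))
Exponent: 1.10 × (-1.33 − (-1.0)) = -0.3630
1/(1 + e^{0.3630}) = 0.4102
P = 0.10 + 0.90 × 0.4102 = 0.4692

0.4692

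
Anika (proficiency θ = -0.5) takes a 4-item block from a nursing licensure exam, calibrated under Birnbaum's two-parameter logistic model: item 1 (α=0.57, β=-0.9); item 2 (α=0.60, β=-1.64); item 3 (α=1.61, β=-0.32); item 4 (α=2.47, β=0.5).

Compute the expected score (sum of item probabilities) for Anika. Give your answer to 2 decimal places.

P(θ) = 1 / (1 + exp(−α(θ − β)))
P_1 = 1/(1+e^{-0.2280}) = 0.5568
P_2 = 1/(1+e^{-0.6840}) = 0.6646
P_3 = 1/(1+e^{0.2898}) = 0.4281
P_4 = 1/(1+e^{2.4700}) = 0.0780
E[score] = 0.5568 + 0.6646 + 0.4281 + 0.0780 = 1.7274

1.73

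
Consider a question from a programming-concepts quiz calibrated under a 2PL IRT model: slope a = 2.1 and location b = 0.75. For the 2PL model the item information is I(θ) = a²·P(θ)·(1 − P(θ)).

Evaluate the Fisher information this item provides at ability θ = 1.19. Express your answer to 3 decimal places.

0.897

P = 1/(1+e^{-0.9240}) = 0.7159
P(1−P) = 0.7159 × 0.2841 = 0.2034
I = a² × P(1−P) = 2.1² × 0.2034 = 0.89702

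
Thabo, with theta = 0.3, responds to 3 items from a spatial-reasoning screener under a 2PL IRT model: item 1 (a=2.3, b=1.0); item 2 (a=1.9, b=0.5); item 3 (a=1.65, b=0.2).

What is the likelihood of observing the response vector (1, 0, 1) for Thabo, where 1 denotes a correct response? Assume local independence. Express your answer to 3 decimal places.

P(theta) = 1 / (1 + exp(−a(theta − b)))
P_1 = 1/(1+e^{1.6100}) = 0.1666
P_2 = 1/(1+e^{0.3800}) = 0.4061
P_3 = 1/(1+e^{-0.1650}) = 0.5412
L = P_1 × (1−P_2) × P_3 = 0.1666 × 0.5939 × 0.5412 = 0.05354

0.054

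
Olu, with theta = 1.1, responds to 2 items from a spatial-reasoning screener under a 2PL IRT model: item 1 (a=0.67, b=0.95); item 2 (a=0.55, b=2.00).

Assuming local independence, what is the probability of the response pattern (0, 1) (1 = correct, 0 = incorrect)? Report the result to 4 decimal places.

P(theta) = 1 / (1 + exp(−a(theta − b)))
P_1 = 1/(1+e^{-0.1005}) = 0.5251
P_2 = 1/(1+e^{0.4950}) = 0.3787
L = (1−P_1) × P_2 = 0.4749 × 0.3787 = 0.17985

0.1799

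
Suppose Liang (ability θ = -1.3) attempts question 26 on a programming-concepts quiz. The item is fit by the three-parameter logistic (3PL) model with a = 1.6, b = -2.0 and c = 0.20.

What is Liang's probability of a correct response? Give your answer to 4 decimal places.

0.8032

P(θ) = c + (1 − c) · 1 / (1 + exp(−a(θ − b)))
Exponent: 1.6 × (-1.3 − (-2.0)) = 1.1200
1/(1 + e^{-1.1200}) = 0.7540
P = 0.20 + 0.80 × 0.7540 = 0.8032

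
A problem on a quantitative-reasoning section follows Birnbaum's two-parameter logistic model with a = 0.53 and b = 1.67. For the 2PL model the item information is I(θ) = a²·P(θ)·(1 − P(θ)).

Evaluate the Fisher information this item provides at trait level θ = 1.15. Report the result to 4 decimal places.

0.0689

P = 1/(1+e^{0.2756}) = 0.4315
P(1−P) = 0.4315 × 0.5685 = 0.2453
I = a² × P(1−P) = 0.53² × 0.2453 = 0.06891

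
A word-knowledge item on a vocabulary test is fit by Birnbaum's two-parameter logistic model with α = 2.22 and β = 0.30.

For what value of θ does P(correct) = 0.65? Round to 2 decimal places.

P(θ) = 1 / (1 + exp(−α(θ − β)))
logit = ln(0.6500/0.3500) = 0.6190
θ = β + logit/(α) = 0.30 + 0.6190/2.2200 = 0.5788

0.58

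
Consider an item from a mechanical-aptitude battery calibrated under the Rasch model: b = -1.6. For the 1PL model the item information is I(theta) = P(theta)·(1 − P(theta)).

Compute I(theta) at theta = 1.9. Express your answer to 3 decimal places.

0.028

P = 1/(1+e^{-3.5000}) = 0.9707
P(1−P) = 0.9707 × 0.0293 = 0.0285
I = P(1−P) = 0.02845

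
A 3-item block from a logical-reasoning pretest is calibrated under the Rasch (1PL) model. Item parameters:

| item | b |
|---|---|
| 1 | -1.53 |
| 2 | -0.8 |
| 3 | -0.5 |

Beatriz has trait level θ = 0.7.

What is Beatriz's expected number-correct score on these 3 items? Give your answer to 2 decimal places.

P(θ) = 1 / (1 + exp(−(θ − b)))
P_1 = 1/(1+e^{-2.2300}) = 0.9029
P_2 = 1/(1+e^{-1.5000}) = 0.8176
P_3 = 1/(1+e^{-1.2000}) = 0.7685
E[score] = 0.9029 + 0.8176 + 0.7685 = 2.4890

2.49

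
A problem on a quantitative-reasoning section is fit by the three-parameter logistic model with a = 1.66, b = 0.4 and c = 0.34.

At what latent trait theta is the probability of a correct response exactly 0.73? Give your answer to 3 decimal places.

0.622

P(theta) = c + (1 − c) · 1 / (1 + exp(−a(theta − b)))
Remove guessing floor: (0.73 − 0.34)/(1 − 0.34) = 0.5909
logit = ln(0.5909/0.4091) = 0.3677
theta = b + logit/(a) = 0.4 + 0.3677/1.6600 = 0.6215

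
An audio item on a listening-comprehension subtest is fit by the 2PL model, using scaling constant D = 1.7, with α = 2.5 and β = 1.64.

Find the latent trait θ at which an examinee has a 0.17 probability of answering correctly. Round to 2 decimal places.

1.27

P(θ) = 1 / (1 + exp(−D·α(θ − β)))
logit = ln(0.1700/0.8300) = -1.5856
θ = β + logit/(1.7·α) = 1.64 + (-1.5856)/4.2500 = 1.2669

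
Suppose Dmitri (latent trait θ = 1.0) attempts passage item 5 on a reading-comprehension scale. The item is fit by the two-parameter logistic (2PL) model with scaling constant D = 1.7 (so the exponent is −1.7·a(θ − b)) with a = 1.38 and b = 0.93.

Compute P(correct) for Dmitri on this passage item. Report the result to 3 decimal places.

0.541

P(θ) = 1 / (1 + exp(−D·a(θ − b)))
Exponent: 1.7 × 1.38 × (1.0 − 0.93) = 0.1642
1/(1 + e^{-0.1642}) = 0.5410
P = 0.5410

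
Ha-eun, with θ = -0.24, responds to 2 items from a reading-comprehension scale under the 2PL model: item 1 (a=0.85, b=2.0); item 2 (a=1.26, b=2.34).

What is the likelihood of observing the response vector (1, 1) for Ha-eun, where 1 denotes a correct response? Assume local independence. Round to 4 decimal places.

0.0048

P(θ) = 1 / (1 + exp(−a(θ − b)))
P_1 = 1/(1+e^{1.9040}) = 0.1297
P_2 = 1/(1+e^{3.2508}) = 0.0373
L = P_1 × P_2 = 0.1297 × 0.0373 = 0.00484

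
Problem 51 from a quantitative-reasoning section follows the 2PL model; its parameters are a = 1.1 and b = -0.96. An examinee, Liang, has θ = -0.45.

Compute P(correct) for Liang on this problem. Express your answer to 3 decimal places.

P(θ) = 1 / (1 + exp(−a(θ − b)))
Exponent: 1.1 × (-0.45 − (-0.96)) = 0.5610
1/(1 + e^{-0.5610}) = 0.6367

0.637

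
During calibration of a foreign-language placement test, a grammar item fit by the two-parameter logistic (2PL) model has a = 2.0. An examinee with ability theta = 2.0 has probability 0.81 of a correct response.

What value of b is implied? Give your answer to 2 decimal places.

P(theta) = 1 / (1 + exp(−a(theta − b)))
logit(0.81) = ln(0.81/0.19) = 1.4500
b = theta − logit/(a) = 2.0 − 1.4500/2.0000 = 1.2750

1.27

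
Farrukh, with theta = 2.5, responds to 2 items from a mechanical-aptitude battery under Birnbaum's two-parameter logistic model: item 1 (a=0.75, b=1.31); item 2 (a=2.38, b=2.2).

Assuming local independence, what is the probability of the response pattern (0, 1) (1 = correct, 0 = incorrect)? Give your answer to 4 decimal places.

0.1951

P(theta) = 1 / (1 + exp(−a(theta − b)))
P_1 = 1/(1+e^{-0.8925}) = 0.7094
P_2 = 1/(1+e^{-0.7140}) = 0.6713
L = (1−P_1) × P_2 = 0.2906 × 0.6713 = 0.19507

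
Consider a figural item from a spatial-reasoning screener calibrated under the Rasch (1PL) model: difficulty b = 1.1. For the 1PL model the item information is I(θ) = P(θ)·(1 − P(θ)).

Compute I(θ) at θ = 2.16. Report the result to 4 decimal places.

P = 1/(1+e^{-1.0600}) = 0.7427
P(1−P) = 0.7427 × 0.2573 = 0.1911
I = P(1−P) = 0.19110

0.1911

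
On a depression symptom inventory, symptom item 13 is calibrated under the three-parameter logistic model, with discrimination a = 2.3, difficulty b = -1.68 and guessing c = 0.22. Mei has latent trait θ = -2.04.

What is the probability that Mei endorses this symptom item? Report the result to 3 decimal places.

0.457

P(θ) = c + (1 − c) · 1 / (1 + exp(−a(θ − b)))
Exponent: 2.3 × (-2.04 − (-1.68)) = -0.8280
1/(1 + e^{0.8280}) = 0.3041
P = 0.22 + 0.78 × 0.3041 = 0.4572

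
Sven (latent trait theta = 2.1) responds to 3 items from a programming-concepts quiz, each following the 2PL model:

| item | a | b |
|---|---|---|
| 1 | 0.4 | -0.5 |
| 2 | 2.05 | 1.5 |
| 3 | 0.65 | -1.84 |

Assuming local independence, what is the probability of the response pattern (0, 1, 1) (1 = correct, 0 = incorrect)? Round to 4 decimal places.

P(theta) = 1 / (1 + exp(−a(theta − b)))
P_1 = 1/(1+e^{-1.0400}) = 0.7389
P_2 = 1/(1+e^{-1.2300}) = 0.7738
P_3 = 1/(1+e^{-2.5610}) = 0.9283
L = (1−P_1) × P_2 × P_3 = 0.2611 × 0.7738 × 0.9283 = 0.18760

0.1876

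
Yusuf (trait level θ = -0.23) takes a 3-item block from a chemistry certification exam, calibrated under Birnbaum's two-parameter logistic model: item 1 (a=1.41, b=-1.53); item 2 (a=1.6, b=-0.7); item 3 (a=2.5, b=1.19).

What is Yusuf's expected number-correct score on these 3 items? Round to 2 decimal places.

1.57

P(θ) = 1 / (1 + exp(−a(θ − b)))
P_1 = 1/(1+e^{-1.8330}) = 0.8621
P_2 = 1/(1+e^{-0.7520}) = 0.6796
P_3 = 1/(1+e^{3.5500}) = 0.0279
E[score] = 0.8621 + 0.6796 + 0.0279 = 1.5697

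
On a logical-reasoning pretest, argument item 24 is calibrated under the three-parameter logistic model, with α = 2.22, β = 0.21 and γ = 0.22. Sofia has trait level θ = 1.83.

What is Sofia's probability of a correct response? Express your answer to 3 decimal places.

P(θ) = γ + (1 − γ) · 1 / (1 + exp(−α(θ − β)))
Exponent: 2.22 × (1.83 − 0.21) = 3.5964
1/(1 + e^{-3.5964}) = 0.9733
P = 0.22 + 0.78 × 0.9733 = 0.9792

0.979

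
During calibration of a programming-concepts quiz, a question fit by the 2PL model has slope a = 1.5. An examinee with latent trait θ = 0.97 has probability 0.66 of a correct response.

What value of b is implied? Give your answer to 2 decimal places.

P(θ) = 1 / (1 + exp(−a(θ − b)))
logit(0.66) = ln(0.66/0.34) = 0.6633
b = θ − logit/(a) = 0.97 − 0.6633/1.5000 = 0.5278

0.53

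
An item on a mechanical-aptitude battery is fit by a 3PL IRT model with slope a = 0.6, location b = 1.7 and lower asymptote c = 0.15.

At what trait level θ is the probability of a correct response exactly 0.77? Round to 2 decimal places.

3.35

P(θ) = c + (1 − c) · 1 / (1 + exp(−a(θ − b)))
Remove guessing floor: (0.77 − 0.15)/(1 − 0.15) = 0.7294
logit = ln(0.7294/0.2706) = 0.9916
θ = b + logit/(a) = 1.7 + 0.9916/0.6000 = 3.3527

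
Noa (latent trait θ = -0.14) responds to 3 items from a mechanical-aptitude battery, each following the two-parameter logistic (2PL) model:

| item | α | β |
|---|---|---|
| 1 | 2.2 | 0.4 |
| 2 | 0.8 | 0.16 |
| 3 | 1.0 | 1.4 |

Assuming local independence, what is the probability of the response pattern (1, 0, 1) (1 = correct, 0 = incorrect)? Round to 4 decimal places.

0.0231

P(θ) = 1 / (1 + exp(−α(θ − β)))
P_1 = 1/(1+e^{1.1880}) = 0.2336
P_2 = 1/(1+e^{0.2400}) = 0.4403
P_3 = 1/(1+e^{1.5400}) = 0.1765
L = P_1 × (1−P_2) × P_3 = 0.2336 × 0.5597 × 0.1765 = 0.02308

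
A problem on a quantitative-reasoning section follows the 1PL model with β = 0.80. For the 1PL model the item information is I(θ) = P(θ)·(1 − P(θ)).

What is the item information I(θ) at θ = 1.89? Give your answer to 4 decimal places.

0.1883

P = 1/(1+e^{-1.0900}) = 0.7484
P(1−P) = 0.7484 × 0.2516 = 0.1883
I = P(1−P) = 0.18831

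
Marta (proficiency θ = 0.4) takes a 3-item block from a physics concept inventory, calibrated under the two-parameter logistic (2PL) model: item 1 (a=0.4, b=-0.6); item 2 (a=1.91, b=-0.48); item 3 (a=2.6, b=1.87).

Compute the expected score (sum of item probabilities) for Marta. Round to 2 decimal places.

P(θ) = 1 / (1 + exp(−a(θ − b)))
P_1 = 1/(1+e^{-0.4000}) = 0.5987
P_2 = 1/(1+e^{-1.6808}) = 0.8430
P_3 = 1/(1+e^{3.8220}) = 0.0214
E[score] = 0.5987 + 0.8430 + 0.0214 = 1.4631

1.46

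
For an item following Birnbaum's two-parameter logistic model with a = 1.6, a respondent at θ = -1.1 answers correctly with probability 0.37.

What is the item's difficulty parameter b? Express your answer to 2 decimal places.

-0.77

P(θ) = 1 / (1 + exp(−a(θ − b)))
logit(0.37) = ln(0.37/0.63) = -0.5322
b = θ − logit/(a) = -1.1 − (-0.5322)/1.6000 = -0.7674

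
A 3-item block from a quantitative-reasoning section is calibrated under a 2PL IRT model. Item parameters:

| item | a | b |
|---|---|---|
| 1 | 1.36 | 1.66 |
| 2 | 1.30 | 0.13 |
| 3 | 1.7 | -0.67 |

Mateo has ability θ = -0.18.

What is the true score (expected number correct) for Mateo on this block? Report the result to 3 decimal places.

1.173

P(θ) = 1 / (1 + exp(−a(θ − b)))
P_1 = 1/(1+e^{2.5024}) = 0.0757
P_2 = 1/(1+e^{0.4030}) = 0.4006
P_3 = 1/(1+e^{-0.8330}) = 0.6970
E[score] = 0.0757 + 0.4006 + 0.6970 = 1.1733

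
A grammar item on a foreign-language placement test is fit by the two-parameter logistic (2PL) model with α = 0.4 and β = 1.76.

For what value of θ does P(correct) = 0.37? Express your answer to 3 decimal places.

0.429

P(θ) = 1 / (1 + exp(−α(θ − β)))
logit = ln(0.3700/0.6300) = -0.5322
θ = β + logit/(α) = 1.76 + (-0.5322)/0.4000 = 0.4295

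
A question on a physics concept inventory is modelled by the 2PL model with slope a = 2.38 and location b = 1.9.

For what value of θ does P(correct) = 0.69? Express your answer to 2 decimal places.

P(θ) = 1 / (1 + exp(−a(θ − b)))
logit = ln(0.6900/0.3100) = 0.8001
θ = b + logit/(a) = 1.9 + 0.8001/2.3800 = 2.2362

2.24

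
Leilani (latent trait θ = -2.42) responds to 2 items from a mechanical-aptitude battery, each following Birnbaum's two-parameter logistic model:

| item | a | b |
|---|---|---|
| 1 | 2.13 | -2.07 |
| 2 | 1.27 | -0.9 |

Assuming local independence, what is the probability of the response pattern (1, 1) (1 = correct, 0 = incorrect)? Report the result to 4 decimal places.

P(θ) = 1 / (1 + exp(−a(θ − b)))
P_1 = 1/(1+e^{0.7455}) = 0.3218
P_2 = 1/(1+e^{1.9304}) = 0.1267
L = P_1 × P_2 = 0.3218 × 0.1267 = 0.04077

0.0408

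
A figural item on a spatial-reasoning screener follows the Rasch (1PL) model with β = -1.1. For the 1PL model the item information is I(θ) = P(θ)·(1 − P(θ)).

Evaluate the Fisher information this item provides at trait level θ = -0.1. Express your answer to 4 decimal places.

0.1966

P = 1/(1+e^{-1.0000}) = 0.7311
P(1−P) = 0.7311 × 0.2689 = 0.1966
I = P(1−P) = 0.19661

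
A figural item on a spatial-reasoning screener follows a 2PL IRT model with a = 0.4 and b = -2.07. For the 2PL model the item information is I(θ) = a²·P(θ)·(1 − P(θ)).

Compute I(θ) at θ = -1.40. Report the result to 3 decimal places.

0.039

P = 1/(1+e^{-0.2680}) = 0.5666
P(1−P) = 0.5666 × 0.4334 = 0.2456
I = a² × P(1−P) = 0.4² × 0.2456 = 0.03929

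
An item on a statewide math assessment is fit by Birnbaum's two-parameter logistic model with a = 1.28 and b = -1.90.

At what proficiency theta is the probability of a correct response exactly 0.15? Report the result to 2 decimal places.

P(theta) = 1 / (1 + exp(−a(theta − b)))
logit = ln(0.1500/0.8500) = -1.7346
theta = b + logit/(a) = -1.90 + (-1.7346)/1.2800 = -3.2552

-3.26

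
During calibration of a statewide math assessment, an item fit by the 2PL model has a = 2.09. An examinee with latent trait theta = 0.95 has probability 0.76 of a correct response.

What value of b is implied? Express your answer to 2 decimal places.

P(theta) = 1 / (1 + exp(−a(theta − b)))
logit(0.76) = ln(0.76/0.24) = 1.1527
b = theta − logit/(a) = 0.95 − 1.1527/2.0900 = 0.3985

0.40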